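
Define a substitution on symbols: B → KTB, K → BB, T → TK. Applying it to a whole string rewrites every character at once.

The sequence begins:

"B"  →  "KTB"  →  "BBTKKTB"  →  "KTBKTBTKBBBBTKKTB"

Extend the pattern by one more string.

Rewriting the 17 symbols of KTBKTBTKBBBBTKKTB one by one yields BB TK KTB BB TK KTB TK BB KTB KTB KTB KTB TK BB BB TK KTB; concatenated:

BBTKKTBBBTKKTBTKBBKTBKTBKTBKTBTKBBBBTKKTB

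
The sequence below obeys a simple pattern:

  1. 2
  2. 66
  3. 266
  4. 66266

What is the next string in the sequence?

26666266

This is a Fibonacci-style word recurrence s(k) = s(k−2)·s(k−1): e.g. 2·66 = 266.
The next term joins 266 and 66266.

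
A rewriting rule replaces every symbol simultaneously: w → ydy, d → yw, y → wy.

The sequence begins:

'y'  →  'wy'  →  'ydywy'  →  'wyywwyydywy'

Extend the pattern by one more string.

Expanding wyywwyydywy: w→ydy, y→wy, y→wy, w→ydy, w→ydy, y→wy, y→wy, d→yw, y→wy, w→ydy, y→wy. Concatenated: ydy wy wy ydy ydy wy wy yw wy ydy wy.

ydywywyydyydywywyywwyydywy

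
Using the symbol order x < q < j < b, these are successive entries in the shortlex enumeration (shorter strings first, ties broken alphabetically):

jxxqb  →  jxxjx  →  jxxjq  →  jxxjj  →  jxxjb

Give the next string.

The successor of jxxjb increments the rightmost position that isn't already b and resets every position after it to x.

jxxbx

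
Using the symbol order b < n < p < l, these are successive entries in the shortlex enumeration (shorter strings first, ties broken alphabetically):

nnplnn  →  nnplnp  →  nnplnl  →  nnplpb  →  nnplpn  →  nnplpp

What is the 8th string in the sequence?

nnpllb

Continuing the enumeration 2 steps past nnplpp: nnplpp → nnplpl → (answer).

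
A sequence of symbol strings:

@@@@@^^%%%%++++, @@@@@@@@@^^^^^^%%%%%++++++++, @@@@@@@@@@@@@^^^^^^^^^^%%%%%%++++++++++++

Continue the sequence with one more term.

@@@@@@@@@@@@@@@@@^^^^^^^^^^^^^^%%%%%%%++++++++++++++++

Term n consists of 4n+1 @'s, followed by 4n-2 ^'s, followed by n+3 %'s, followed by 4n +'s (n = 1, 2, …).
Setting n = 4 gives 17, 14, 7, 16 characters in each block.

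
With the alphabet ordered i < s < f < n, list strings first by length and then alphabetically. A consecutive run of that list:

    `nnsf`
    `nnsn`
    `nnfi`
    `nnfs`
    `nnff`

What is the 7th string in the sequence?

Stepping forward 2 times from nnff: nnff → nnfn, then the target.

nnni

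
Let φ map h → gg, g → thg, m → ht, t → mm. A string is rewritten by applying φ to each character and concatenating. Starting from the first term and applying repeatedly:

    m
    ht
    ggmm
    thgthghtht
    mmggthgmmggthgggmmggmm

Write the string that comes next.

φ(mmggthgmmggthgggmmggmm) expands symbol-by-symbol to ht ht thg thg mm gg thg ht ht thg thg mm gg thg thg thg ht ht thg thg ht ht; joining the 22 pieces gives the next term.

hthtthgthgmmggthghthtthgthgmmggthgthgthghthtthgthghtht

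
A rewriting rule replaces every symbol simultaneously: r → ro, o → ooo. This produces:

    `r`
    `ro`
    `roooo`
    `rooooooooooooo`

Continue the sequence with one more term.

Applying the rule to each of the 14 symbols of rooooooooooooo gives the pieces ro ooo ooo ooo ooo ooo ooo ooo ooo ooo ooo ooo ooo ooo, which concatenate to the answer.

roooooooooooooooooooooooooooooooooooooooo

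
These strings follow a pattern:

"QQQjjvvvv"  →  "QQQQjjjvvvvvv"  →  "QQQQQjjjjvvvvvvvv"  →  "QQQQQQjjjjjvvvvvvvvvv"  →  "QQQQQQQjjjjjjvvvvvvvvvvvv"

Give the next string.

The n-th term is n+2 Q's then n+1 j's then 2n+2 v's (n = 1, 2, …).
Setting n = 6 gives 8, 7, 14 characters in each block.

QQQQQQQQjjjjjjjvvvvvvvvvvvvvv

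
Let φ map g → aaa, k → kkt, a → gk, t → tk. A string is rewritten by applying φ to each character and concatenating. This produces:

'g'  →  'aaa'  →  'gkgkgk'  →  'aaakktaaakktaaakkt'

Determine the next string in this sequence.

gkgkgkkktkkttkgkgkgkkktkkttkgkgkgkkktkkttk

φ(aaakktaaakktaaakkt) expands symbol-by-symbol to gk gk gk kkt kkt tk gk gk gk kkt kkt tk gk gk gk kkt kkt tk; joining the 18 pieces gives the next term.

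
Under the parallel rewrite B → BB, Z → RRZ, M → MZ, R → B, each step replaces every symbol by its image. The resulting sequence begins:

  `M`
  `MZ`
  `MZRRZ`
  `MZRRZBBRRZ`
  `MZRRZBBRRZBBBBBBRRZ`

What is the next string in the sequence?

MZRRZBBRRZBBBBBBRRZBBBBBBBBBBBBBBRRZ

φ(MZRRZBBRRZBBBBBBRRZ) expands symbol-by-symbol to MZ RRZ B B RRZ BB BB B B RRZ BB BB BB BB BB BB B B RRZ; joining the 19 pieces gives the next term.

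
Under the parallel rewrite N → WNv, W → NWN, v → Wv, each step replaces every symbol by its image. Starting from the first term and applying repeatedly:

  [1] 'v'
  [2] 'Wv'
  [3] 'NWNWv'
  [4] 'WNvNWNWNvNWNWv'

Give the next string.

NWNWNvWvWNvNWNWNvNWNWNvWvWNvNWNWNvNWNWv

Replace each of the 14 characters of WNvNWNWNvNWNWv in place — NWN WNv Wv WNv NWN WNv NWN WNv Wv WNv NWN WNv NWN Wv — and concatenate.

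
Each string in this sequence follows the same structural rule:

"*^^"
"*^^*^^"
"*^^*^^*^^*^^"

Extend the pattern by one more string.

*^^*^^*^^*^^*^^*^^*^^*^^

Each string is two copies of the previous one concatenated.
One more doubling of *^^*^^*^^*^^ gives the answer.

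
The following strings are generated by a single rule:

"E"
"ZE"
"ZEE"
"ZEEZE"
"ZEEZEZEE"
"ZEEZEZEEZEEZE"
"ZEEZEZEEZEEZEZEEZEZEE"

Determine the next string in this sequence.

ZEEZEZEEZEEZEZEEZEZEEZEEZEZEEZEEZE

This is a Fibonacci-style word recurrence s(k) = s(k−1)·s(k−2): e.g. ZE·E = ZEE.
The next term joins ZEEZEZEEZEEZEZEEZEZEE and ZEEZEZEEZEEZE.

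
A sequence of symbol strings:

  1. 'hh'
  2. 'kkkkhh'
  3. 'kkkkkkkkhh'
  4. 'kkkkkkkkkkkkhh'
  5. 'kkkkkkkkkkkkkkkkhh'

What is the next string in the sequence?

Each term is the previous one with kkkk prepended.
So the next term is kkkk·kkkkkkkkkkkkkkkkhh.

kkkkkkkkkkkkkkkkkkkkhh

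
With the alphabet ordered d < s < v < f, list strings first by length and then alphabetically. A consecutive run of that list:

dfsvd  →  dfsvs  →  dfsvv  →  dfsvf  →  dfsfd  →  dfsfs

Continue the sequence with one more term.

The successor of dfsfs increments the rightmost position that isn't already f and resets every position after it to d.

dfsfv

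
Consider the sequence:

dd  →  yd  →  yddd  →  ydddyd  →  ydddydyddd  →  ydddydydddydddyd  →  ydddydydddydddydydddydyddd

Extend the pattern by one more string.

ydddydydddydddydydddydydddydddydydddydddyd

This is a Fibonacci-style word recurrence s(k) = s(k−1)·s(k−2): e.g. yd·dd = yddd.
So term 8 is ydddydydddydddydydddydyddd·ydddydydddydddyd.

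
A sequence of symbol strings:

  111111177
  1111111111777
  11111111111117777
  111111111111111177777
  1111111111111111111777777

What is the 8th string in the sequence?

The n-th term is 3n+1 1's then n 7's, where the shown terms are n = 2, 3, 4, 5, 6.
For term 8, n = 9, so the run lengths are 28, 9.

1111111111111111111111111111777777777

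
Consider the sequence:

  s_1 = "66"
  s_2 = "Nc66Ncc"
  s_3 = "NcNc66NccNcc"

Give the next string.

Every step adds Nc to the front and Ncc to the end of the previous string.
So the next term is Nc·NcNc66NccNcc·Ncc.

NcNcNc66NccNccNcc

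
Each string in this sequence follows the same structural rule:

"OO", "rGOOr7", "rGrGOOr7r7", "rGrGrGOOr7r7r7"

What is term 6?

rGrGrGrGrGOOr7r7r7r7r7

Each term wraps the previous one in rG on the left and r7 on the right.
From rGrGrGOOr7r7r7, 2 further steps: rGrGrGOOr7r7r7 → rGrGrGrGOOr7r7r7r7 → (answer).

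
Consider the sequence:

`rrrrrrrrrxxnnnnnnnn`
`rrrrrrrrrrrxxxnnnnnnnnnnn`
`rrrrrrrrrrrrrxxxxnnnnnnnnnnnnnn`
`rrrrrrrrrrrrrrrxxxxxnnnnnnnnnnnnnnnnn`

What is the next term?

Term n consists of 2n+3 r's, followed by n-1 x's, followed by 3n-1 n's, where the shown terms are n = 3, 4, 5, 6.
Setting n = 7 gives 17, 6, 20 characters in each block.

rrrrrrrrrrrrrrrrrxxxxxxnnnnnnnnnnnnnnnnnnnn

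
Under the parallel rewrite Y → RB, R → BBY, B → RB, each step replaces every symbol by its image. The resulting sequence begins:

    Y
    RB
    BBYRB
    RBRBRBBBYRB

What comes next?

BBYRBBBYRBBBYRBRBRBRBBBYRB

Rewriting each symbol of RBRBRBBBYRB: R→BBY, B→RB, R→BBY, B→RB, R→BBY, B→RB, B→RB, B→RB, Y→RB, R→BBY, B→RB, which concatenates to BBY RB BBY RB BBY RB RB RB RB BBY RB.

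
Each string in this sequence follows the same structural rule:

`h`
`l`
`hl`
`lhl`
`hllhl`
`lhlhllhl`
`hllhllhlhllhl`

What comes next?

lhlhllhlhllhllhlhllhl

Each term (from the third on) is the two preceding terms concatenated in order: term 3 = h·l = hl.
So term 8 is lhlhllhl·hllhllhlhllhl.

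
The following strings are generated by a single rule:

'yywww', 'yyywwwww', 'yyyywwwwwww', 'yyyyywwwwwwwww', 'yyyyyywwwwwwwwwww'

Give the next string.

Reading off run lengths: y runs 2, 3, 4, 5, 6; w runs 3, 5, 7, 9, 11 — each is linear in n (n = 1, 2, …).
At n = 6 the blocks have lengths 7, 13.

yyyyyyywwwwwwwwwwwww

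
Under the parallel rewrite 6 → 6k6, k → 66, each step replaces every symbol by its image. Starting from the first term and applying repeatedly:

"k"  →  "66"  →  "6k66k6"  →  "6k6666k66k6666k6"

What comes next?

6k6666k66k66k66k6666k66k6666k66k66k66k6666k6

Replace each of the 16 characters of 6k6666k66k6666k6 in place — 6k6 66 6k6 6k6 6k6 6k6 66 6k6 6k6 66 6k6 6k6 6k6 6k6 66 6k6 — and concatenate.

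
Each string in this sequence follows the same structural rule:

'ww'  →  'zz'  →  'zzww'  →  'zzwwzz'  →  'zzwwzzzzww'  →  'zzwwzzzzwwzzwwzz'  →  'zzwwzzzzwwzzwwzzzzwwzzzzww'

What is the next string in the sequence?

From term 3 onward, concatenate the last term with the second-to-last: zz·ww = zzww, zzww·zz = zzwwzz, …
So term 8 is zzwwzzzzwwzzwwzzzzwwzzzzww·zzwwzzzzwwzzwwzz.

zzwwzzzzwwzzwwzzzzwwzzzzwwzzwwzzzzwwzzwwzz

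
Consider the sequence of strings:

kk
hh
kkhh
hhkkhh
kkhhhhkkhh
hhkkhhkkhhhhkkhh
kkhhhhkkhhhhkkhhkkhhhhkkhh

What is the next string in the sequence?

From term 3 onward, concatenate the second-to-last term with the last: kk·hh = kkhh, hh·kkhh = hhkkhh, …
The next term joins hhkkhhkkhhhhkkhh and kkhhhhkkhhhhkkhhkkhhhhkkhh.

hhkkhhkkhhhhkkhhkkhhhhkkhhhhkkhhkkhhhhkkhh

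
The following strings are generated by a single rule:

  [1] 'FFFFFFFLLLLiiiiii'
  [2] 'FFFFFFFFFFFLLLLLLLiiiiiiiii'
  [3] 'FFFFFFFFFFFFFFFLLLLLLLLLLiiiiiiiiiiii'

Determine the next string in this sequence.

FFFFFFFFFFFFFFFFFFFLLLLLLLLLLLLLiiiiiiiiiiiiiii

Reading off run lengths: F runs 7, 11, 15; L runs 4, 7, 10; i runs 6, 9, 12 — each is linear in n, where the shown terms are n = 2, 3, 4.
For the next term, n = 5, so the run lengths are 19, 13, 15.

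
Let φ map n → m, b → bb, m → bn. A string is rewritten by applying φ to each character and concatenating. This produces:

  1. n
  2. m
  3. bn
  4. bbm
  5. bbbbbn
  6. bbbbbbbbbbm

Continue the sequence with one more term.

bbbbbbbbbbbbbbbbbbbbbn

Expanding bbbbbbbbbbm: b→bb, b→bb, b→bb, b→bb, b→bb, b→bb, b→bb, b→bb, b→bb, b→bb, m→bn. Concatenated: bb bb bb bb bb bb bb bb bb bb bn.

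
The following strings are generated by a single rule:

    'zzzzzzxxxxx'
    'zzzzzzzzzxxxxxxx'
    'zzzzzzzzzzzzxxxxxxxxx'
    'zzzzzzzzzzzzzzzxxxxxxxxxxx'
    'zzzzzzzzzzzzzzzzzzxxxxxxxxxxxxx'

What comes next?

The n-th term is 3n z's then 2n+1 x's, where the shown terms are n = 2, 3, 4, 5, 6.
At n = 7 the blocks have lengths 21, 15.

zzzzzzzzzzzzzzzzzzzzzxxxxxxxxxxxxxxx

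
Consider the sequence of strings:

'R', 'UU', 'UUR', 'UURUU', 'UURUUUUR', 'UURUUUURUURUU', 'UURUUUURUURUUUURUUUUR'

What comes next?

Each term (from the third on) is the previous term followed by the one before it: term 3 = UU·R = UUR.
Continuing: UURUUUURUURUUUURUUUUR · UURUUUURUURUU gives term 8.

UURUUUURUURUUUURUUUURUURUUUURUURUU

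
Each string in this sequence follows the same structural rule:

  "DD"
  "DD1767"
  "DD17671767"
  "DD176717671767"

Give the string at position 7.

Every step adds 1767 to the end: s(k+1) = s(k)·1767.
From DD176717671767, 3 further steps: DD176717671767 → DD1767176717671767 → DD17671767176717671767 → (answer).

DD176717671767176717671767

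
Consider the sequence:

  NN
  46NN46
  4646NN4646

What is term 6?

Every step adds 46 to the front and 46 to the end of the previous string.
From 4646NN4646, 3 further steps: 4646NN4646 → 464646NN464646 → 46464646NN46464646 → (answer).

4646464646NN4646464646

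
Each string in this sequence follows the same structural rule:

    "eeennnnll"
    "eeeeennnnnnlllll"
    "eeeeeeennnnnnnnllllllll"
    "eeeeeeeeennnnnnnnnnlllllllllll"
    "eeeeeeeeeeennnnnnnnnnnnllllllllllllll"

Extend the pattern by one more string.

eeeeeeeeeeeeennnnnnnnnnnnnnlllllllllllllllll

Term n consists of 2n+1 e's, followed by 2n+2 n's, followed by 3n-1 l's (n = 1, 2, …).
At n = 6 the blocks have lengths 13, 14, 17.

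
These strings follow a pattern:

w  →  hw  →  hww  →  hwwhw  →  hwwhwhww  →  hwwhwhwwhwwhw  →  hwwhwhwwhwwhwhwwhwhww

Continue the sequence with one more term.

This is a Fibonacci-style word recurrence s(k) = s(k−1)·s(k−2): e.g. hw·w = hww.
Continuing: hwwhwhwwhwwhwhwwhwhww · hwwhwhwwhwwhw gives term 8.

hwwhwhwwhwwhwhwwhwhwwhwwhwhwwhwwhw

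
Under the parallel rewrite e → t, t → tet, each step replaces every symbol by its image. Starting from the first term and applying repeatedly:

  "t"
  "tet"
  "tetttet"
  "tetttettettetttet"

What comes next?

tetttettettetttettetttettetttettettetttet

φ(tetttettettetttet) expands symbol-by-symbol to tet t tet tet tet t tet tet t tet tet t tet tet tet t tet; joining the 17 pieces gives the next term.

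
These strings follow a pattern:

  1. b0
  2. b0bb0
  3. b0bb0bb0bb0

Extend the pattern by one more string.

Each string is two copies of the previous one joined by 'b'.
Doubling b0bb0bb0bb0 with 'b' between the halves:

b0bb0bb0bb0bb0bb0bb0bb0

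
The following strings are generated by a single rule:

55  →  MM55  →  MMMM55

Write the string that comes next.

Every step adds MM at the front: s(k+1) = MM·s(k).
Applying this once more to MMMM55:

MMMMMM55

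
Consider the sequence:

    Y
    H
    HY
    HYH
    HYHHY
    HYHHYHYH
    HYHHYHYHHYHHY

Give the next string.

HYHHYHYHHYHHYHYHHYHYH

Each term (from the third on) is the previous term followed by the one before it: term 3 = H·Y = HY.
So term 8 is HYHHYHYHHYHHY·HYHHYHYH.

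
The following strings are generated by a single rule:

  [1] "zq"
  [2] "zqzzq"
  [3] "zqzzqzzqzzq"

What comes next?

Each string is two copies of the previous one joined by 'z'.
Doubling zqzzqzzqzzq with 'z' between the halves:

zqzzqzzqzzqzzqzzqzzqzzq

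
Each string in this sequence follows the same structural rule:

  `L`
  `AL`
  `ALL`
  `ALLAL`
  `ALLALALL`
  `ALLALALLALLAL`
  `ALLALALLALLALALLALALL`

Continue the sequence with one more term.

ALLALALLALLALALLALALLALLALALLALLAL

From term 3 onward, concatenate the last term with the second-to-last: AL·L = ALL, ALL·AL = ALLAL, …
The next term joins ALLALALLALLALALLALALL and ALLALALLALLAL.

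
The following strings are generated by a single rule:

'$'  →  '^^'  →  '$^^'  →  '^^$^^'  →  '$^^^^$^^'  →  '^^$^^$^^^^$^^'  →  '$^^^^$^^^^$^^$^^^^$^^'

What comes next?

^^$^^$^^^^$^^$^^^^$^^^^$^^$^^^^$^^

Each term (from the third on) is the two preceding terms concatenated in order: term 3 = $·^^ = $^^.
Continuing: ^^$^^$^^^^$^^ · $^^^^$^^^^$^^$^^^^$^^ gives term 8.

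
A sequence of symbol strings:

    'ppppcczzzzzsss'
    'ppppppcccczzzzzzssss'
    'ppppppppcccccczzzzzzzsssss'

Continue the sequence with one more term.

ppppppppppcccccccczzzzzzzzssssss

The n-th term is 2n p's then 2n-2 c's then n+3 z's then n+1 s's, where the shown terms are n = 2, 3, 4.
For the next term, n = 5, so the run lengths are 10, 8, 8, 6.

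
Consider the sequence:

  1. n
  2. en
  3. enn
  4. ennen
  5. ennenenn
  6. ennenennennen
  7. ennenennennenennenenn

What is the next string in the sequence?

Each term (from the third on) is the previous term followed by the one before it: term 3 = en·n = enn.
So term 8 is ennenennennenennenenn·ennenennennen.

ennenennennenennenennennenennennen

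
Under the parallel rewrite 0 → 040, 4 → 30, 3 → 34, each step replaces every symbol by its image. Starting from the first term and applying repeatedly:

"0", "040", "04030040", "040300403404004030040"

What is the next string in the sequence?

Rewriting the 21 symbols of 040300403404004030040 one by one yields 040 30 040 34 040 040 30 040 34 30 040 30 040 040 30 040 34 040 040 30 040; concatenated:

040300403404004030040343004030040040300403404004030040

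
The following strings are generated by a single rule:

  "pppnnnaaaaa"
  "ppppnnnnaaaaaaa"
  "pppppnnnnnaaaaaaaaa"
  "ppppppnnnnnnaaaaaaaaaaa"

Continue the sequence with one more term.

pppppppnnnnnnnaaaaaaaaaaaaa

Reading off run lengths: p runs 3, 4, 5, 6; n runs 3, 4, 5, 6; a runs 5, 7, 9, 11 — each is linear in n, where the shown terms are n = 3, 4, 5, 6.
At n = 7 the blocks have lengths 7, 7, 13.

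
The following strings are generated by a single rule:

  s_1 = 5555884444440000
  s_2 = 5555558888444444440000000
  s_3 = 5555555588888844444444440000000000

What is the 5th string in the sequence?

5555555555558888888888444444444444440000000000000000

The n-th term is 2n 5's then 2n-2 8's then 2n+2 4's then 3n-2 0's, where the shown terms are n = 2, 3, 4.
For term 5, n = 6, so the run lengths are 12, 10, 14, 16.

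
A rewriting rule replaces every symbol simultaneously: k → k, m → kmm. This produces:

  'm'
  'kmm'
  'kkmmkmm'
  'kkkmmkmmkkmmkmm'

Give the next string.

φ(kkkmmkmmkkmmkmm) expands symbol-by-symbol to k k k kmm kmm k kmm kmm k k kmm kmm k kmm kmm; joining the 15 pieces gives the next term.

kkkkmmkmmkkmmkmmkkkmmkmmkkmmkmm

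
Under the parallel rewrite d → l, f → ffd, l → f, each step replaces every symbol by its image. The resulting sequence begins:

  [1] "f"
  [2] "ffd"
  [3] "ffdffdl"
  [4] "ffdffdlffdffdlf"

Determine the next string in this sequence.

Rewriting the 15 symbols of ffdffdlffdffdlf one by one yields ffd ffd l ffd ffd l f ffd ffd l ffd ffd l f ffd; concatenated:

ffdffdlffdffdlfffdffdlffdffdlfffd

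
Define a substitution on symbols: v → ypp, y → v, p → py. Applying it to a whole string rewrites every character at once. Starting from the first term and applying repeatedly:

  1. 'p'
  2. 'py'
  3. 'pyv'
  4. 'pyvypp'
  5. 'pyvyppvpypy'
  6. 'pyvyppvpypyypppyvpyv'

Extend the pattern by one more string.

pyvyppvpypyypppyvpyvvpypypyvypppyvypp

Applying the rule to each of the 20 symbols of pyvyppvpypyypppyvpyv gives the pieces py v ypp v py py ypp py v py v v py py py v ypp py v ypp, which concatenate to the answer.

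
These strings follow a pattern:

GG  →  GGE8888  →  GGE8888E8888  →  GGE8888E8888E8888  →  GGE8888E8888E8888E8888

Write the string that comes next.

Each term is the previous one with E8888 appended.
One more step from GGE8888E8888E8888E8888 gives the answer.

GGE8888E8888E8888E8888E8888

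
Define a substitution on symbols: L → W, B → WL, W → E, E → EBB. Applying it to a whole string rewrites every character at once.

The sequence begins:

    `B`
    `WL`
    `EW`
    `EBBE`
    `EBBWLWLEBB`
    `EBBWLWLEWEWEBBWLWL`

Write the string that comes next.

φ(EBBWLWLEWEWEBBWLWL) expands symbol-by-symbol to EBB WL WL E W E W EBB E EBB E EBB WL WL E W E W; joining the 18 pieces gives the next term.

EBBWLWLEWEWEBBEEBBEEBBWLWLEWEW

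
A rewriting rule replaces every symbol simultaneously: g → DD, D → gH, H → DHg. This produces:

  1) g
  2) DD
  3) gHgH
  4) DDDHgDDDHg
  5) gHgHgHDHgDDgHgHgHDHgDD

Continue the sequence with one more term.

DDDHgDDDHgDDDHggHDHgDDgHgHDDDHgDDDHgDDDHggHDHgDDgHgH

Applying the rule to each of the 22 symbols of gHgHgHDHgDDgHgHgHDHgDD gives the pieces DD DHg DD DHg DD DHg gH DHg DD gH gH DD DHg DD DHg DD DHg gH DHg DD gH gH, which concatenate to the answer.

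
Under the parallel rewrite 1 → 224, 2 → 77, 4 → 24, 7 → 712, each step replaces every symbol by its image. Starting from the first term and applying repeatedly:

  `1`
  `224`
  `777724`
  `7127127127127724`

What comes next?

712224777122247771222477712224777127127724

φ(7127127127127724) expands symbol-by-symbol to 712 224 77 712 224 77 712 224 77 712 224 77 712 712 77 24; joining the 16 pieces gives the next term.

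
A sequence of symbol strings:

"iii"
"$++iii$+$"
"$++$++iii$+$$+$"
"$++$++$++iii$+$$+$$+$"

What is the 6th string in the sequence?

$++$++$++$++$++iii$+$$+$$+$$+$$+$

s(k+1) = $++·s(k)·$+$, so each term gains $++ as a prefix and $+$ as a suffix.
From $++$++$++iii$+$$+$$+$, 2 further steps: $++$++$++iii$+$$+$$+$ → $++$++$++$++iii$+$$+$$+$$+$ → (answer).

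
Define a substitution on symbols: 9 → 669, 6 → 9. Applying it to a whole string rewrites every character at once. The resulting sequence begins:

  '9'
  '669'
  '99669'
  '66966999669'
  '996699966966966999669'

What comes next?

6696699966966966999669996699966966966999669

Replace each of the 21 characters of 996699966966966999669 in place — 669 669 9 9 669 669 669 9 9 669 9 9 669 9 9 669 669 669 9 9 669 — and concatenate.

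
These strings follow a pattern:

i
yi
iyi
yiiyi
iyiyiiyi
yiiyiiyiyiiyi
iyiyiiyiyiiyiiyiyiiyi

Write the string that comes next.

Each term (from the third on) is the two preceding terms concatenated in order: term 3 = i·yi = iyi.
Continuing: yiiyiiyiyiiyi · iyiyiiyiyiiyiiyiyiiyi gives term 8.

yiiyiiyiyiiyiiyiyiiyiyiiyiiyiyiiyi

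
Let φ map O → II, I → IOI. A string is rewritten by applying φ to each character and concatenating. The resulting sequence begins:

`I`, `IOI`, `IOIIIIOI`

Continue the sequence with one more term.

Rewriting each symbol of IOIIIIOI: I→IOI, O→II, I→IOI, I→IOI, I→IOI, I→IOI, O→II, I→IOI, which concatenates to IOI II IOI IOI IOI IOI II IOI.

IOIIIIOIIOIIOIIOIIIIOI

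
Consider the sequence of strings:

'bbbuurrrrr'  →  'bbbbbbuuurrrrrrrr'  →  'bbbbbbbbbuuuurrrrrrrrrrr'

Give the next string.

Reading off run lengths: b runs 3, 6, 9; u runs 2, 3, 4; r runs 5, 8, 11 — each is linear in n (n = 1, 2, …).
Setting n = 4 gives 12, 5, 14 characters in each block.

bbbbbbbbbbbbuuuuurrrrrrrrrrrrrr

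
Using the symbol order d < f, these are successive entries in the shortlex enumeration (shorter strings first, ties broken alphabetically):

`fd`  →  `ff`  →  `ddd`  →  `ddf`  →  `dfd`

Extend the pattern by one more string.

dff

Find the rightmost character of dfd below f, bump it to the next letter, and reset everything to its right to d.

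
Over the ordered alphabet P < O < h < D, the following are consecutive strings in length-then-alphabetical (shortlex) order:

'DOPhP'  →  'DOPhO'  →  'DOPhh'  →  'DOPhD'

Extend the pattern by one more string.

Find the rightmost character of DOPhD below D, bump it to the next letter, and reset everything to its right to P.

DOPDP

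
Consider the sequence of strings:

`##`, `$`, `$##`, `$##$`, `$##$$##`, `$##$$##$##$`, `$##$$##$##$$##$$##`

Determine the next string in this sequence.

$##$$##$##$$##$$##$##$$##$##$

This is a Fibonacci-style word recurrence s(k) = s(k−1)·s(k−2): e.g. $·## = $##.
Continuing: $##$$##$##$$##$$## · $##$$##$##$ gives term 8.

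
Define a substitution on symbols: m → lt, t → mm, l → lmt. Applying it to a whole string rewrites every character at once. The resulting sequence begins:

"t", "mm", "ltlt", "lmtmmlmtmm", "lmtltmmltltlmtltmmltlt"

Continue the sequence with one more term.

Rewriting the 22 symbols of lmtltmmltltlmtltmmltlt one by one yields lmt lt mm lmt mm lt lt lmt mm lmt mm lmt lt mm lmt mm lt lt lmt mm lmt mm; concatenated:

lmtltmmlmtmmltltlmtmmlmtmmlmtltmmlmtmmltltlmtmmlmtmm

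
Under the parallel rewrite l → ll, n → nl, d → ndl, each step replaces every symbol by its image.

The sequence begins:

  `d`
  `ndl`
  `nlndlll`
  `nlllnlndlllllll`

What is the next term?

φ(nlllnlndlllllll) expands symbol-by-symbol to nl ll ll ll nl ll nl ndl ll ll ll ll ll ll ll; joining the 15 pieces gives the next term.

nlllllllnlllnlndlllllllllllllll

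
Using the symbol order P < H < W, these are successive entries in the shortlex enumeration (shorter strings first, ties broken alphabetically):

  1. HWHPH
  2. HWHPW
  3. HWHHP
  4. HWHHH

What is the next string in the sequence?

Find the rightmost character of HWHHH below W, bump it to the next letter, and reset everything to its right to P.

HWHHW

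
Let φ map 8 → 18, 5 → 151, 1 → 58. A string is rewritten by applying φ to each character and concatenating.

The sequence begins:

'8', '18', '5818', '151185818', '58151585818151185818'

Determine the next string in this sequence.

1511858151581511815118581858151585818151185818

Replace each of the 20 characters of 58151585818151185818 in place — 151 18 58 151 58 151 18 151 18 58 18 58 151 58 58 18 151 18 58 18 — and concatenate.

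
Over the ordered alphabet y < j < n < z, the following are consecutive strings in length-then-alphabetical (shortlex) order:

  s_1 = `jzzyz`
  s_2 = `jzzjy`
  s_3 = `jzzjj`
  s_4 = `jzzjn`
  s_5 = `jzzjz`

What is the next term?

The successor of jzzjz increments the rightmost position that isn't already z and resets every position after it to y.

jzzny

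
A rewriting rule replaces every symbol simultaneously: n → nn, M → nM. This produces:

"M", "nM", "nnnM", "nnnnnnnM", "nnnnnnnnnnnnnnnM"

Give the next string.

Rewriting the 16 symbols of nnnnnnnnnnnnnnnM one by one yields nn nn nn nn nn nn nn nn nn nn nn nn nn nn nn nM; concatenated:

nnnnnnnnnnnnnnnnnnnnnnnnnnnnnnnM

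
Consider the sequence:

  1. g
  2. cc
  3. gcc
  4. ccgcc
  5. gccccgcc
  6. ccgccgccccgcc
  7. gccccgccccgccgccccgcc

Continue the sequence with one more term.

From term 3 onward, concatenate the second-to-last term with the last: g·cc = gcc, cc·gcc = ccgcc, …
Continuing: ccgccgccccgcc · gccccgccccgccgccccgcc gives term 8.

ccgccgccccgccgccccgccccgccgccccgcc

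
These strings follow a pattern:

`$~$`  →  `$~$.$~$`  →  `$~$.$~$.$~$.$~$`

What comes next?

s(k+1) = s(k)·.·s(k) — each term doubles the last with '.' between the halves.
Doubling $~$.$~$.$~$.$~$ with '.' between the halves:

$~$.$~$.$~$.$~$.$~$.$~$.$~$.$~$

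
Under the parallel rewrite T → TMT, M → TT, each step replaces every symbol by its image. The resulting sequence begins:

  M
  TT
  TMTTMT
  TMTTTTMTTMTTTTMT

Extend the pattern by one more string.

φ(TMTTTTMTTMTTTTMT) expands symbol-by-symbol to TMT TT TMT TMT TMT TMT TT TMT TMT TT TMT TMT TMT TMT TT TMT; joining the 16 pieces gives the next term.

TMTTTTMTTMTTMTTMTTTTMTTMTTTTMTTMTTMTTMTTTTMT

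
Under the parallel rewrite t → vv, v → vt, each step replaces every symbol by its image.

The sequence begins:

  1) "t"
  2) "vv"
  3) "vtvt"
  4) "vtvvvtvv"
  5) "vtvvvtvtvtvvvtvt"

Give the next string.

Applying the rule to each of the 16 symbols of vtvvvtvtvtvvvtvt gives the pieces vt vv vt vt vt vv vt vv vt vv vt vt vt vv vt vv, which concatenate to the answer.

vtvvvtvtvtvvvtvvvtvvvtvtvtvvvtvv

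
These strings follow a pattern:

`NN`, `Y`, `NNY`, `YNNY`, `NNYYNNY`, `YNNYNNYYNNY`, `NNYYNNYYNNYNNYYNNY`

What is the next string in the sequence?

YNNYNNYYNNYNNYYNNYYNNYNNYYNNY

Each term (from the third on) is the two preceding terms concatenated in order: term 3 = NN·Y = NNY.
The next term joins YNNYNNYYNNY and NNYYNNYYNNYNNYYNNY.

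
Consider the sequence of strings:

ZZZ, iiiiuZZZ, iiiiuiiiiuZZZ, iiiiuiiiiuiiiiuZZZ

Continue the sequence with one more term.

The strings grow by a fixed prefix iiiiu each time.
So the next term is iiiiu·iiiiuiiiiuiiiiuZZZ.

iiiiuiiiiuiiiiuiiiiuZZZ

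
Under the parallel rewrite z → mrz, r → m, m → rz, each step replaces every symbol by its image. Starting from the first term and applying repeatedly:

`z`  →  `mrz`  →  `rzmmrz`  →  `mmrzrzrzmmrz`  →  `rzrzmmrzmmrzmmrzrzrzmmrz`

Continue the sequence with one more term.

mmrzmmrzrzrzmmrzrzrzmmrzrzrzmmrzmmrzmmrzrzrzmmrz

Replace each of the 24 characters of rzrzmmrzmmrzmmrzrzrzmmrz in place — m mrz m mrz rz rz m mrz rz rz m mrz rz rz m mrz m mrz m mrz rz rz m mrz — and concatenate.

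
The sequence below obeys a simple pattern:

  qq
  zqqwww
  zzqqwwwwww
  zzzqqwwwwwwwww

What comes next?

zzzzqqwwwwwwwwwwww

Every step adds z to the front and www to the end of the previous string.
So the next term is z·zzzqqwwwwwwwww·www.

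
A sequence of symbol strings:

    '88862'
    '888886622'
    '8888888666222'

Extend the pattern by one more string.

The n-th term is 2n+1 8's then n 6's then n 2's (n = 1, 2, …).
For the next term, n = 4, so the run lengths are 9, 4, 4.

88888888866662222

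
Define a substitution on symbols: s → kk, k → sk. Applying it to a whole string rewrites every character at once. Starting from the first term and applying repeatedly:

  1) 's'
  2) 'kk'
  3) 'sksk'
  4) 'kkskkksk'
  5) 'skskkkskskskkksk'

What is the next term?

Applying the rule to each of the 16 symbols of skskkkskskskkksk gives the pieces kk sk kk sk sk sk kk sk kk sk kk sk sk sk kk sk, which concatenate to the answer.

kkskkkskskskkkskkkskkkskskskkksk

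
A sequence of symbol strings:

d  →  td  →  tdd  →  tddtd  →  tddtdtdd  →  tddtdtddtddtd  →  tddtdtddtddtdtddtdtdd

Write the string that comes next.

From term 3 onward, concatenate the last term with the second-to-last: td·d = tdd, tdd·td = tddtd, …
So term 8 is tddtdtddtddtdtddtdtdd·tddtdtddtddtd.

tddtdtddtddtdtddtdtddtddtdtddtddtd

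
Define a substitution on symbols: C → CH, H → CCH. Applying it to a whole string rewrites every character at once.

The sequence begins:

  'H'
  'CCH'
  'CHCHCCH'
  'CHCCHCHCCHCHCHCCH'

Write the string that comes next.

Applying the rule to each of the 17 symbols of CHCCHCHCCHCHCHCCH gives the pieces CH CCH CH CH CCH CH CCH CH CH CCH CH CCH CH CCH CH CH CCH, which concatenate to the answer.

CHCCHCHCHCCHCHCCHCHCHCCHCHCCHCHCCHCHCHCCH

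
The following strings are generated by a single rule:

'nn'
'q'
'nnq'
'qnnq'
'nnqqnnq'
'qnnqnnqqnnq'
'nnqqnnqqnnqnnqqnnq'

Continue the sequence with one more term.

qnnqnnqqnnqnnqqnnqqnnqnnqqnnq

Each term (from the third on) is the two preceding terms concatenated in order: term 3 = nn·q = nnq.
Continuing: qnnqnnqqnnq · nnqqnnqqnnqnnqqnnq gives term 8.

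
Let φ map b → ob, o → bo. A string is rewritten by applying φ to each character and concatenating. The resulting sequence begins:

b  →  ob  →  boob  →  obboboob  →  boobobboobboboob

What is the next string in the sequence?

Applying the rule to each of the 16 symbols of boobobboobboboob gives the pieces ob bo bo ob bo ob ob bo bo ob ob bo ob bo bo ob, which concatenate to the answer.

obboboobboobobboboobobboobboboob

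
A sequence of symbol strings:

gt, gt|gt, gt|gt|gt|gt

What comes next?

Each string is two copies of the previous one joined by '|'.
Doubling gt|gt|gt|gt with '|' between the halves:

gt|gt|gt|gt|gt|gt|gt|gt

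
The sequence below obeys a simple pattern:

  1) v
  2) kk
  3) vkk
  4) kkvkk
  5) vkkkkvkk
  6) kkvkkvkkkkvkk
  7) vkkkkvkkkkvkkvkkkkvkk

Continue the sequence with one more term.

kkvkkvkkkkvkkvkkkkvkkkkvkkvkkkkvkk

Each term (from the third on) is the two preceding terms concatenated in order: term 3 = v·kk = vkk.
Continuing: kkvkkvkkkkvkk · vkkkkvkkkkvkkvkkkkvkk gives term 8.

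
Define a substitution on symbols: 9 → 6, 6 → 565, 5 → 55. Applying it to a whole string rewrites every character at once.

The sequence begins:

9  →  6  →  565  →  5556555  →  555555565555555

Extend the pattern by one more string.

Rewriting the 15 symbols of 555555565555555 one by one yields 55 55 55 55 55 55 55 565 55 55 55 55 55 55 55; concatenated:

5555555555555556555555555555555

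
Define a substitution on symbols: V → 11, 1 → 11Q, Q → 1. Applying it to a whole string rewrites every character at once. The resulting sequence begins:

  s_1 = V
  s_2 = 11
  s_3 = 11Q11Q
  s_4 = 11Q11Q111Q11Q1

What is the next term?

11Q11Q111Q11Q111Q11Q11Q111Q11Q111Q

Replace each of the 14 characters of 11Q11Q111Q11Q1 in place — 11Q 11Q 1 11Q 11Q 1 11Q 11Q 11Q 1 11Q 11Q 1 11Q — and concatenate.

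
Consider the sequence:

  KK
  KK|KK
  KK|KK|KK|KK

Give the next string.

Every step duplicates the string with '|' between the halves.
Doubling KK|KK|KK|KK with '|' between the halves:

KK|KK|KK|KK|KK|KK|KK|KK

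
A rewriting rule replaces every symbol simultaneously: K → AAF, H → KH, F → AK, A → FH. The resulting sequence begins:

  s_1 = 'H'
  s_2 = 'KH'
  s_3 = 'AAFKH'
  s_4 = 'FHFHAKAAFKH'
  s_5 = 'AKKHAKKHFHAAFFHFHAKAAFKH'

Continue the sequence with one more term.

Replace each of the 24 characters of AKKHAKKHFHAAFFHFHAKAAFKH in place — FH AAF AAF KH FH AAF AAF KH AK KH FH FH AK AK KH AK KH FH AAF FH FH AK AAF KH — and concatenate.

FHAAFAAFKHFHAAFAAFKHAKKHFHFHAKAKKHAKKHFHAAFFHFHAKAAFKH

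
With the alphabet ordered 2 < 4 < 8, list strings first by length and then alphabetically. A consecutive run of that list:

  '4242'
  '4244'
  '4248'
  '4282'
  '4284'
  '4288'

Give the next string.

4422

Find the rightmost character of 4288 below 8, bump it to the next letter, and reset everything to its right to 2.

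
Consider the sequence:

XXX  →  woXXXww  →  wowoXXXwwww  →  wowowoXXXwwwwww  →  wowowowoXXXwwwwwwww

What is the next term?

s(k+1) = wo·s(k)·ww, so each term gains wo as a prefix and ww as a suffix.
So the next term is wo·wowowowoXXXwwwwwwww·ww.

wowowowowoXXXwwwwwwwwww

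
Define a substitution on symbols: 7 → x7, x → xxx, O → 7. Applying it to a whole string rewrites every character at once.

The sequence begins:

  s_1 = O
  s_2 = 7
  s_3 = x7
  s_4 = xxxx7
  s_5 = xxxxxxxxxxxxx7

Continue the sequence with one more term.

φ(xxxxxxxxxxxxx7) expands symbol-by-symbol to xxx xxx xxx xxx xxx xxx xxx xxx xxx xxx xxx xxx xxx x7; joining the 14 pieces gives the next term.

xxxxxxxxxxxxxxxxxxxxxxxxxxxxxxxxxxxxxxxx7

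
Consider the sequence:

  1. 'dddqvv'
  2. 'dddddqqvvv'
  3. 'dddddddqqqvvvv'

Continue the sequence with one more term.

Term n consists of 2n+1 d's, followed by n q's, followed by n+1 v's (n = 1, 2, …).
Setting n = 4 gives 9, 4, 5 characters in each block.

dddddddddqqqqvvvvv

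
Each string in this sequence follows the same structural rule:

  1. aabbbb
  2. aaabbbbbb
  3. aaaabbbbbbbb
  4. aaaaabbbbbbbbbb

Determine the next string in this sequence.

aaaaaabbbbbbbbbbbb

Reading off run lengths: a runs 2, 3, 4, 5; b runs 4, 6, 8, 10 — each is linear in n, where the shown terms are n = 2, 3, 4, 5.
Setting n = 6 gives 6, 12 characters in each block.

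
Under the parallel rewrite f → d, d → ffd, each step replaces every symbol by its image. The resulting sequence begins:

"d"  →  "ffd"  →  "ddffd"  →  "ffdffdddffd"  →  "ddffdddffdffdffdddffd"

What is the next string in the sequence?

Rewriting the 21 symbols of ddffdddffdffdffdddffd one by one yields ffd ffd d d ffd ffd ffd d d ffd d d ffd d d ffd ffd ffd d d ffd; concatenated:

ffdffdddffdffdffdddffdddffdddffdffdffdddffd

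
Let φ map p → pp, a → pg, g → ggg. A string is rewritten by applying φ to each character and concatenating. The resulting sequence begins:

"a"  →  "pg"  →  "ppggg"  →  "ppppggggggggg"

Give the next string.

Replace each of the 13 characters of ppppggggggggg in place — pp pp pp pp ggg ggg ggg ggg ggg ggg ggg ggg ggg — and concatenate.

ppppppppggggggggggggggggggggggggggg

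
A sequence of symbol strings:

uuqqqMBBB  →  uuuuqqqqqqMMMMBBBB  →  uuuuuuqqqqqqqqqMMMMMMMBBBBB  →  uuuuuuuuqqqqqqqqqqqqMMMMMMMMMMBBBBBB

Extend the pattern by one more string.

uuuuuuuuuuqqqqqqqqqqqqqqqMMMMMMMMMMMMMBBBBBBB

Each string has the form u^{2n} q^{3n} M^{3n-2} B^{n+2} (n = 1, 2, …).
For the next term, n = 5, so the run lengths are 10, 15, 13, 7.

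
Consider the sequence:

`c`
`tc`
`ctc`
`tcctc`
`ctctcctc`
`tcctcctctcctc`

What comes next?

From term 3 onward, concatenate the second-to-last term with the last: c·tc = ctc, tc·ctc = tcctc, …
So term 7 is ctctcctc·tcctcctctcctc.

ctctcctctcctcctctcctc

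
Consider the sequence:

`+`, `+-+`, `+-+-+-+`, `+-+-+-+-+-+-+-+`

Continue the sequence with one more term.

s(k+1) = s(k)·-·s(k) — each term doubles the last with '-' between the halves.
Doubling +-+-+-+-+-+-+-+ with '-' between the halves:

+-+-+-+-+-+-+-+-+-+-+-+-+-+-+-+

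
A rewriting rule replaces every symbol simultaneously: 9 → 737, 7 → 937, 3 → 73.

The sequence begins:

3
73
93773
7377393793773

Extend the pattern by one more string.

9377393793773737739377377393793773

φ(7377393793773) expands symbol-by-symbol to 937 73 937 937 73 737 73 937 737 73 937 937 73; joining the 13 pieces gives the next term.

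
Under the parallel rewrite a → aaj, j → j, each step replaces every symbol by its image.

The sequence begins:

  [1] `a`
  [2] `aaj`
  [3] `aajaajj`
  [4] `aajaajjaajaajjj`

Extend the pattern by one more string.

aajaajjaajaajjjaajaajjaajaajjjj

Applying the rule to each of the 15 symbols of aajaajjaajaajjj gives the pieces aaj aaj j aaj aaj j j aaj aaj j aaj aaj j j j, which concatenate to the answer.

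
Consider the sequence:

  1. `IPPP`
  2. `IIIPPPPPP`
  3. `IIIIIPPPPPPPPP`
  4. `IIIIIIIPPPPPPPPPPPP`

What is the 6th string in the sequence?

Each string has the form I^{2n-1} P^{3n} (n = 1, 2, …).
Setting n = 6 gives 11, 18 characters in each block.

IIIIIIIIIIIPPPPPPPPPPPPPPPPPP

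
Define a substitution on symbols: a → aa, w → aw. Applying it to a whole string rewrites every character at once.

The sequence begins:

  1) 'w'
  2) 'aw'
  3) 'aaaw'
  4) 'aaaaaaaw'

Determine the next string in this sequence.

Apply φ to aaaaaaaw symbol by symbol: a→aa, a→aa, a→aa, a→aa, a→aa, a→aa, a→aa, w→aw; joined: aa aa aa aa aa aa aa aw.

aaaaaaaaaaaaaaaw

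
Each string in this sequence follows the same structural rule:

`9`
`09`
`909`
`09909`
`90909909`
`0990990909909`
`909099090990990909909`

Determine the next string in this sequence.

This is a Fibonacci-style word recurrence s(k) = s(k−2)·s(k−1): e.g. 9·09 = 909.
Continuing: 0990990909909 · 909099090990990909909 gives term 8.

0990990909909909099090990990909909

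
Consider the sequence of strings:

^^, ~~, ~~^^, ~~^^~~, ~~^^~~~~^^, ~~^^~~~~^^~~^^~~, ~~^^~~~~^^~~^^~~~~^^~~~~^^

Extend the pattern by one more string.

~~^^~~~~^^~~^^~~~~^^~~~~^^~~^^~~~~^^~~^^~~

Each term (from the third on) is the previous term followed by the one before it: term 3 = ~~·^^ = ~~^^.
So term 8 is ~~^^~~~~^^~~^^~~~~^^~~~~^^·~~^^~~~~^^~~^^~~.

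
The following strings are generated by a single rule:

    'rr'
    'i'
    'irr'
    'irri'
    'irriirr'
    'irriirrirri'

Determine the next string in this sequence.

This is a Fibonacci-style word recurrence s(k) = s(k−1)·s(k−2): e.g. i·rr = irr.
So term 7 is irriirrirri·irriirr.

irriirrirriirriirr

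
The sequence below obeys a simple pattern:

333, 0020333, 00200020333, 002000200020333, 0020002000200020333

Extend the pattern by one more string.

00200020002000200020333

Each term is the previous one with 0020 prepended.
So the next term is 0020·0020002000200020333.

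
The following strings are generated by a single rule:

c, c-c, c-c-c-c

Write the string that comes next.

s(k+1) = s(k)·-·s(k) — each term doubles the last with '-' between the halves.
One more doubling of c-c-c-c gives the answer.

c-c-c-c-c-c-c-c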